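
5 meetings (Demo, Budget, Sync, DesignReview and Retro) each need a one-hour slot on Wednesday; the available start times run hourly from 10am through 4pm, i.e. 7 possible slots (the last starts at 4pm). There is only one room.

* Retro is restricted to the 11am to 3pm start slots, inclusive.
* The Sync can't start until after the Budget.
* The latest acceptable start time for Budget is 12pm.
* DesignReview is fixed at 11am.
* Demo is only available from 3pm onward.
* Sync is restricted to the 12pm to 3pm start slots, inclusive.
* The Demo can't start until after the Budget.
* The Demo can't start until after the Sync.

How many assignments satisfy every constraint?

Splitting on Demo: it can be 3pm (8), 4pm (18). Listing each branch's schedules as (Budget, Sync, DesignReview, Retro):
Demo=3pm: (10am,12pm,11am,1pm) (10am,12pm,11am,2pm) (10am,1pm,11am,12pm) (10am,1pm,11am,2pm) (10am,2pm,11am,12pm) (10am,2pm,11am,1pm) (12pm,1pm,11am,2pm) (12pm,2pm,11am,1pm) — 8.
Demo=4pm: (10am,12pm,11am,1pm) (10am,12pm,11am,2pm) (10am,12pm,11am,3pm) (10am,1pm,11am,12pm) (10am,1pm,11am,2pm) (10am,1pm,11am,3pm) (10am,2pm,11am,12pm) (10am,2pm,11am,1pm) (10am,2pm,11am,3pm) (10am,3pm,11am,12pm) (10am,3pm,11am,1pm) (10am,3pm,11am,2pm) (12pm,1pm,11am,2pm) (12pm,1pm,11am,3pm) (12pm,2pm,11am,1pm) (12pm,2pm,11am,3pm) (12pm,3pm,11am,1pm) (12pm,3pm,11am,2pm) — 18.
Summing: 8 + 18 = 26.

26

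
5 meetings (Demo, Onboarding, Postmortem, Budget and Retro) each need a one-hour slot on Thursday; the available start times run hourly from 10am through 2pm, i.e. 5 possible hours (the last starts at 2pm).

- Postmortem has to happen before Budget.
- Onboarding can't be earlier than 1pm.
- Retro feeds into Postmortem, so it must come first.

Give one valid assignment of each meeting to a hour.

Budget=12pm, Demo=10am, Onboarding=1pm, Retro=10am, Postmortem=11am

Checking: Retro(10am) before Postmortem(11am); Postmortem(11am) before Budget(12pm); Onboarding=1pm in [1pm,2pm].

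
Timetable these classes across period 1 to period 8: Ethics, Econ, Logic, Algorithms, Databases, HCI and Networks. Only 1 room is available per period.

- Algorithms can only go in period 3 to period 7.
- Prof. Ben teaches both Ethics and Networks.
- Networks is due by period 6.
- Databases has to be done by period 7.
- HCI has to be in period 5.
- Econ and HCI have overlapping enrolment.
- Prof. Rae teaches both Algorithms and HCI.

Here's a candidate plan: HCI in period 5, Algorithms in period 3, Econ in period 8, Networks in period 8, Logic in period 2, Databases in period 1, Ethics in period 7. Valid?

Prof. Ben teaches both Ethics and Networks — holds.
Algorithms can only go in period 3 to period 7 — holds.
Only 1 room is available per period — violated.
Databases has to be done by period 7 — holds.
Networks is due by period 6 — violated.
HCI has to be in period 5 — holds.
Econ and HCI have overlapping enrolment — holds.
Prof. Rae teaches both Algorithms and HCI — holds.

No. Networks is due by period 6 is not satisfied.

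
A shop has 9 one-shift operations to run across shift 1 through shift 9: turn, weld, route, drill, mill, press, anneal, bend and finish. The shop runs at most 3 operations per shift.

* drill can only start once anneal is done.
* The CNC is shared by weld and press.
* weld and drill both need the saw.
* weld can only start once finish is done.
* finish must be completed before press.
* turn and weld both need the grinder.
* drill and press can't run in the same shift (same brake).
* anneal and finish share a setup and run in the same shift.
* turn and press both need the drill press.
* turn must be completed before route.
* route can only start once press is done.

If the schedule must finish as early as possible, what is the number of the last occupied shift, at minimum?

The precedence chain requires at least 3 distinct shifts.
With at most 3 per shift and 9 operations, at least 3 shifts are needed.
Could 3 shifts be enough, i.e. nothing placed later than shift 3? No: press must come after finish (at shift 1 or later) → {shift 2, shift 3}; finish must come before press (at shift 3 or earlier) → {shift 1, shift 2}; route must come after press (at shift 2 or later) → {shift 3}; press must come before route (at shift 3 or earlier) → {shift 2}; weld must come after finish (at shift 1 or later) → {shift 2, shift 3}; drill must come after anneal (at shift 1 or later) → {shift 2, shift 3}; drill can't share with press (shift 2) → {shift 3}; weld can't share with drill (shift 3) → {shift 2}; press can't share with weld (shift 2) → nothing is left.
So 3 shifts is not enough.
4 works (last occupied shift: shift 4): for example route=shift 3, anneal=shift 1, turn=shift 1, drill=shift 4, finish=shift 1, press=shift 2, bend=shift 2, mill=shift 2, weld=shift 3.

shift 4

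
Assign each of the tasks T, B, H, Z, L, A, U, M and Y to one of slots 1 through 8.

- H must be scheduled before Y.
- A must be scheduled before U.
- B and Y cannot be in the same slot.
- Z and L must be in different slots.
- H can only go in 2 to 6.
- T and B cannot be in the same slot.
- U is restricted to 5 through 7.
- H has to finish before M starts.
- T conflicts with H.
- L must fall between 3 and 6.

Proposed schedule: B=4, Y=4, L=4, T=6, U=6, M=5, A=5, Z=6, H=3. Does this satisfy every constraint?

Invalid. B and Y cannot be in the same slot.

H can only go in 2 to 6 — holds.
H has to finish before M starts — holds.
L must fall between 3 and 6 — holds.
U is restricted to 5 through 7 — holds.
A must be scheduled before U — holds.
T and B cannot be in the same slot — holds.
Z and L must be in different slots — holds.
B and Y cannot be in the same slot — violated.
T conflicts with H — holds.
H must be scheduled before Y — holds.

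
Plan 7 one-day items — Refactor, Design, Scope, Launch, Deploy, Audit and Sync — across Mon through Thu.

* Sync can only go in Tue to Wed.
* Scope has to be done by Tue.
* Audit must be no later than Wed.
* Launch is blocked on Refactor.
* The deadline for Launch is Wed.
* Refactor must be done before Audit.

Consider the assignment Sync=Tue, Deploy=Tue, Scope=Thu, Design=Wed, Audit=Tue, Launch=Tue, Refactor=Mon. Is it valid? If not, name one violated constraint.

No — it violates: Scope has to be done by Tue

Scope has to be done by Tue — violated.
Audit must be no later than Wed — holds.
The deadline for Launch is Wed — holds.
Sync can only go in Tue to Wed — holds.
Launch is blocked on Refactor — holds.
Refactor must be done before Audit — holds.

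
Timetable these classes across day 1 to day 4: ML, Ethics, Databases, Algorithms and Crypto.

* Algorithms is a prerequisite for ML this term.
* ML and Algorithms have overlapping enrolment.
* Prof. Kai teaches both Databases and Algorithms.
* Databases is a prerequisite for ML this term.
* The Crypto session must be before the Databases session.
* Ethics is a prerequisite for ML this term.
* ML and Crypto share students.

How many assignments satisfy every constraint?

20

Splitting on ML: it can be day 3 (2), day 4 (18). Listing each branch's schedules as (Ethics, Databases, Algorithms, Crypto) by day number:
ML=day 3: (1,2,1,1) (2,2,1,1) — 2.
ML=day 4: (1,2,1,1) (1,2,3,1) (1,3,1,1) (1,3,1,2) (1,3,2,1) (1,3,2,2) (2,2,1,1) (2,2,3,1) (2,3,1,1) (2,3,1,2) (2,3,2,1) (2,3,2,2) (3,2,1,1) (3,2,3,1) (3,3,1,1) (3,3,1,2) (3,3,2,1) (3,3,2,2) — 18.
Summing: 2 + 18 = 20.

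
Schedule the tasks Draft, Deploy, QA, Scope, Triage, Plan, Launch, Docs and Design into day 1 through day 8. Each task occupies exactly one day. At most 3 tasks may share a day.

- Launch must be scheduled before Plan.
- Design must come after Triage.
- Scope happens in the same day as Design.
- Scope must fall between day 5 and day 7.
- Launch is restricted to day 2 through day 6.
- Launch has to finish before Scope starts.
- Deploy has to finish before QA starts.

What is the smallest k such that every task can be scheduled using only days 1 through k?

5 days

The precedence chain requires at least 2 distinct days.
With at most 3 per day and 9 tasks, at least 3 days are needed.
Scope can't be placed before day 5, so the schedule must run through at least day 5.
5 works (last occupied day: day 5): for example Draft in day 1; Design in day 5; Deploy in day 1; Plan in day 3; QA in day 2; Triage in day 1; Launch in day 2; Docs in day 2; Scope in day 5.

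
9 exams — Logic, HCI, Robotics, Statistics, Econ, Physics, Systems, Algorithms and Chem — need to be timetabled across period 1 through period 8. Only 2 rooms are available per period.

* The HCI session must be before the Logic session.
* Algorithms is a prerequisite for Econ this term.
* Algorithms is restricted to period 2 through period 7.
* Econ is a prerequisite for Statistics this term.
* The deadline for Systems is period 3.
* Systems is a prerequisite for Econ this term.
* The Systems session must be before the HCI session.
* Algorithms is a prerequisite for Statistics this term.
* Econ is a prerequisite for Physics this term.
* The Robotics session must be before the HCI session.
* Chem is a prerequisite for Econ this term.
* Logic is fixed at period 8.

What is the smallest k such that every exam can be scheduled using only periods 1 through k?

The precedence chain requires at least 3 distinct periods.
With at most 2 per period and 9 exams, at least 5 periods are needed.
Logic can't be placed before period 8, so the schedule must run through at least period 8.
8 works (last occupied period: period 8): for example Physics -> period 4, Algorithms -> period 2, HCI -> period 3, Robotics -> period 1, Chem -> period 2, Econ -> period 3, Statistics -> period 4, Logic -> period 8, Systems -> period 1.

8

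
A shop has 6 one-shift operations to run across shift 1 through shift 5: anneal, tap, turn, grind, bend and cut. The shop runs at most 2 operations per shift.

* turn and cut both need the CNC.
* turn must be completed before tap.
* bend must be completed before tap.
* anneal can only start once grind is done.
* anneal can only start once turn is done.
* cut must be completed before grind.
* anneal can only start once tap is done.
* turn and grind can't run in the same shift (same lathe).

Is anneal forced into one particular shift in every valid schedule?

No

anneal can be shift 4 (e.g. tap in shift 2; grind in shift 3; cut in shift 2; bend in shift 1; turn in shift 1; anneal in shift 4) or shift 5 (e.g. bend in shift 1; turn in shift 1; anneal in shift 5; tap in shift 2; cut in shift 2; grind in shift 3).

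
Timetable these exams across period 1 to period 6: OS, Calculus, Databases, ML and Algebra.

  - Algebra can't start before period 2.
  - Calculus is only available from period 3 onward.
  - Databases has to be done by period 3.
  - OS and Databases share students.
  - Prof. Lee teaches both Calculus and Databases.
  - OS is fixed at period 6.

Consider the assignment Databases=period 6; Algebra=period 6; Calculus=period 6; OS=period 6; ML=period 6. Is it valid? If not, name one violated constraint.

No. Prof. Lee teaches both Calculus and Databases is not satisfied.

Prof. Lee teaches both Calculus and Databases — violated.
OS is fixed at period 6 — holds.
Algebra can't start before period 2 — holds.
Databases has to be done by period 3 — violated.
Calculus is only available from period 3 onward — holds.
OS and Databases share students — violated.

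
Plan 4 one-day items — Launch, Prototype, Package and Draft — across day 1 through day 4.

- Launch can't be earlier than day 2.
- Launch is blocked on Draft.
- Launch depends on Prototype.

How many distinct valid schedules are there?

56

Splitting on Launch: it can be day 2 (4), day 3 (16), day 4 (36). Listing each branch's schedules as (Prototype, Package, Draft) by day number:
Launch=day 2: (1,1,1) (1,2,1) (1,3,1) (1,4,1) — 4.
Launch=day 3: (1,1,1) (1,1,2) (1,2,1) (1,2,2) (1,3,1) (1,3,2) (1,4,1) (1,4,2) (2,1,1) (2,1,2) (2,2,1) (2,2,2) (2,3,1) (2,3,2) (2,4,1) (2,4,2) — 16.
Launch=day 4: (1,1,1) (1,1,2) (1,1,3) (1,2,1) (1,2,2) (1,2,3) (1,3,1) (1,3,2) (1,3,3) (1,4,1) (1,4,2) (1,4,3) (2,1,1) (2,1,2) (2,1,3) (2,2,1) (2,2,2) (2,2,3) (2,3,1) (2,3,2) (2,3,3) (2,4,1) (2,4,2) (2,4,3) (3,1,1) (3,1,2) (3,1,3) (3,2,1) (3,2,2) (3,2,3) (3,3,1) (3,3,2) (3,3,3) (3,4,1) (3,4,2) (3,4,3) — 36.
Summing: 4 + 16 + 36 = 56.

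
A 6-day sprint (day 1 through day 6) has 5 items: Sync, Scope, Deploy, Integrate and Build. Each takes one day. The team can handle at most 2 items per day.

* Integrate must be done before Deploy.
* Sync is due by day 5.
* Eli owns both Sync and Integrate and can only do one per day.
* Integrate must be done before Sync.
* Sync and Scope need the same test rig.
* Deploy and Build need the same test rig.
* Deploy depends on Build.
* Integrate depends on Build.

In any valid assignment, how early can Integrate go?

day 2

Precedence pushes Integrate to at least day 2; downstream work caps Integrate at day 4.
Integrate at day 2 is achievable: Sync=day 3; Deploy=day 3; Scope=day 1; Build=day 1; Integrate=day 2.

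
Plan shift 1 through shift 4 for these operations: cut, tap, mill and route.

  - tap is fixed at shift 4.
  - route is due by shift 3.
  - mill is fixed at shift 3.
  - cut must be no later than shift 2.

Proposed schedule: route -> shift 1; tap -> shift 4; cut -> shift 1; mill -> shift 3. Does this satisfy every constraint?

Yes, all constraints hold

cut must be no later than shift 2 — holds.
tap is fixed at shift 4 — holds.
mill is fixed at shift 3 — holds.
route is due by shift 3 — holds.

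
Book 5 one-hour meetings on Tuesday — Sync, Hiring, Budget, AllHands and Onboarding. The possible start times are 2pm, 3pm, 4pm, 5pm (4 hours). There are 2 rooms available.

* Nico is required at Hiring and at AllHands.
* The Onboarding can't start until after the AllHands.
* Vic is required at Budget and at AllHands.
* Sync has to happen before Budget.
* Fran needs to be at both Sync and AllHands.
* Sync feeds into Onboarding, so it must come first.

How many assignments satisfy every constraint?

Splitting on Sync: it can be 2pm (15), 3pm (12), 4pm (4). Listing each branch's schedules as (Hiring, Budget, AllHands, Onboarding):
Sync=2pm: (2pm,3pm,4pm,5pm) (2pm,4pm,3pm,4pm) (2pm,4pm,3pm,5pm) (2pm,5pm,3pm,4pm) (2pm,5pm,3pm,5pm) (2pm,5pm,4pm,5pm) (3pm,3pm,4pm,5pm) (3pm,5pm,4pm,5pm) (4pm,4pm,3pm,5pm) (4pm,5pm,3pm,4pm) (4pm,5pm,3pm,5pm) (5pm,3pm,4pm,5pm) (5pm,4pm,3pm,4pm) (5pm,4pm,3pm,5pm) (5pm,5pm,3pm,4pm) — 15.
Sync=3pm: (2pm,5pm,4pm,5pm) (3pm,4pm,2pm,4pm) (3pm,4pm,2pm,5pm) (3pm,5pm,2pm,4pm) (3pm,5pm,2pm,5pm) (3pm,5pm,4pm,5pm) (4pm,4pm,2pm,5pm) (4pm,5pm,2pm,4pm) (4pm,5pm,2pm,5pm) (5pm,4pm,2pm,4pm) (5pm,4pm,2pm,5pm) (5pm,5pm,2pm,4pm) — 12.
Sync=4pm: (2pm,5pm,3pm,5pm) (3pm,5pm,2pm,5pm) (4pm,5pm,2pm,5pm) (4pm,5pm,3pm,5pm) — 4.
Summing: 15 + 12 + 4 = 31.

31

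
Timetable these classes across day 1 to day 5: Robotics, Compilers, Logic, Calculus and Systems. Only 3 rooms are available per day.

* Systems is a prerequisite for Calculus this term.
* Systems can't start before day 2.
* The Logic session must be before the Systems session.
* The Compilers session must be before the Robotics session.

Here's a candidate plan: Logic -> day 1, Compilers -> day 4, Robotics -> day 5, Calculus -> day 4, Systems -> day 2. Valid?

Only 3 rooms are available per day — holds.
Systems can't start before day 2 — holds.
The Logic session must be before the Systems session — holds.
The Compilers session must be before the Robotics session — holds.
Systems is a prerequisite for Calculus this term — holds.

Yes, all constraints hold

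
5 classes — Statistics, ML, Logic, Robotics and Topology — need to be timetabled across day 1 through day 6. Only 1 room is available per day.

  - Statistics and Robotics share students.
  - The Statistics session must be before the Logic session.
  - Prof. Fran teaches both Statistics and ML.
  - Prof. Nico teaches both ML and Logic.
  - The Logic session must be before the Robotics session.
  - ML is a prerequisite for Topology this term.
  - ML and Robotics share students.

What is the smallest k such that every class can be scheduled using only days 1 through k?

5 days

The precedence chain requires at least 3 distinct days.
With at most 1 per day and 5 classes, at least 5 days are needed.
5 works (last occupied day: day 5): for example Statistics=day 1; ML=day 3; Topology=day 5; Logic=day 2; Robotics=day 4.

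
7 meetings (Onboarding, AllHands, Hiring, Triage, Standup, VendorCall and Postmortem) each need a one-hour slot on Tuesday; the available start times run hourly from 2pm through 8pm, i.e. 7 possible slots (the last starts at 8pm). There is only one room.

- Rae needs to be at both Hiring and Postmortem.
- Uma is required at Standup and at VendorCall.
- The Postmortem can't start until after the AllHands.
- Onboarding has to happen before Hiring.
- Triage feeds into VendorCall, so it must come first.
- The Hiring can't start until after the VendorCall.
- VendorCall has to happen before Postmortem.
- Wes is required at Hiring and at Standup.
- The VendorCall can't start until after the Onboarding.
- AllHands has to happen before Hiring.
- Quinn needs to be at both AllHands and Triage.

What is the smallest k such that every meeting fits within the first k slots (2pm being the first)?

The precedence chain requires at least 3 distinct slots.
With at most 1 per slot and 7 meetings, at least 7 slots are needed.
7 works (last occupied slot: 8pm): for example VendorCall -> 4pm; Onboarding -> 2pm; Standup -> 8pm; AllHands -> 5pm; Triage -> 3pm; Hiring -> 6pm; Postmortem -> 7pm.

7 slots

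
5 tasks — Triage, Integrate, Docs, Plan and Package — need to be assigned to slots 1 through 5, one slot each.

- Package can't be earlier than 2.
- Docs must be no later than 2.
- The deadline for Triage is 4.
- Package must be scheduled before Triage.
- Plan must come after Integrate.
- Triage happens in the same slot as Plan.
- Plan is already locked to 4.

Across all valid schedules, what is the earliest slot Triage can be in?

Triage must be in the same slot as Plan, which can't be before 4, so Triage is at least 4; Triage's own window allows nothing later than 4.
Triage at 4 is achievable: Triage in 4; Plan in 4; Package in 2; Integrate in 1; Docs in 1.

4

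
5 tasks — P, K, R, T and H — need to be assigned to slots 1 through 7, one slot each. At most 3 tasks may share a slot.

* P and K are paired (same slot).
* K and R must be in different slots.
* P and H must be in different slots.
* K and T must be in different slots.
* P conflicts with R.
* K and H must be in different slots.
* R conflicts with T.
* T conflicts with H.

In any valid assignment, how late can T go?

7

T at 7 is achievable: R -> 2; P -> 1; K -> 1; T -> 7; H -> 2.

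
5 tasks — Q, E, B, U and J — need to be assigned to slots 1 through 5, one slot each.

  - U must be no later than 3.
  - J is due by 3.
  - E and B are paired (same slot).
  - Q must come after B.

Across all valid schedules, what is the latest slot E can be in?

4

E must be in the same slot as B, which can't be after 4, so E is at most 4.
E at 4 is achievable: J -> 1; B -> 4; Q -> 5; E -> 4; U -> 1.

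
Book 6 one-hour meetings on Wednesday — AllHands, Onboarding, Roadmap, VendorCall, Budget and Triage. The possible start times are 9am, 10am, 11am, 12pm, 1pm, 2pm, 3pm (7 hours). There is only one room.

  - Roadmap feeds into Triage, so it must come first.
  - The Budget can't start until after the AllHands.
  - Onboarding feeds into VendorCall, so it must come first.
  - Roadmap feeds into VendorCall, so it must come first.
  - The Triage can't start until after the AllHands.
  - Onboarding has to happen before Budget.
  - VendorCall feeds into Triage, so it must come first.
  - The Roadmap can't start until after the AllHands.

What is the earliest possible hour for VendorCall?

Precedence pushes VendorCall to at least 11am; downstream work caps VendorCall at 2pm.
VendorCall at 12pm is achievable: Triage -> 1pm; Roadmap -> 10am; Budget -> 2pm; Onboarding -> 11am; AllHands -> 9am; VendorCall -> 12pm.
Nothing earlier works — the capacity limit rule out every hour before 12pm.

12pm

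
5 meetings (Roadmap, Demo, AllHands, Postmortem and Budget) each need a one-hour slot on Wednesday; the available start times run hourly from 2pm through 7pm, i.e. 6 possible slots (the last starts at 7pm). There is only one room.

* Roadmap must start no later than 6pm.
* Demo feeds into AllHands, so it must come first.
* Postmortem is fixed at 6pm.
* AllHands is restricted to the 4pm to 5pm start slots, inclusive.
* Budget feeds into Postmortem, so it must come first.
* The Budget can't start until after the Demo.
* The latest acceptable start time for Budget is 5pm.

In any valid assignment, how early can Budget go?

3pm

Precedence pushes Budget to at least 3pm; Budget's own window allows nothing later than 5pm.
Budget at 3pm is achievable: Roadmap in 5pm; Budget in 3pm; AllHands in 4pm; Postmortem in 6pm; Demo in 2pm.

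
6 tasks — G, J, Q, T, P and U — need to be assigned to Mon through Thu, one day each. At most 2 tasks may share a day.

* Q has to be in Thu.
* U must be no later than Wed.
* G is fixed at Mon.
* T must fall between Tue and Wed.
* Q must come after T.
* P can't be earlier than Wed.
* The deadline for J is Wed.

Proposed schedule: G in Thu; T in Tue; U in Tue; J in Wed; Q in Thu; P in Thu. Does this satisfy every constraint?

No — it violates: At most 2 tasks may share a day

Q must come after T — holds.
At most 2 tasks may share a day — violated.
T must fall between Tue and Wed — holds.
P can't be earlier than Wed — holds.
U must be no later than Wed — holds.
G is fixed at Mon — violated.
The deadline for J is Wed — holds.
Q has to be in Thu — holds.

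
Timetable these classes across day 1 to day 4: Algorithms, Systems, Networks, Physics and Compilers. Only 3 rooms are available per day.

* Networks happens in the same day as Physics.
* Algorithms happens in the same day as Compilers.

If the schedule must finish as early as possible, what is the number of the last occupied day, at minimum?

2

With at most 3 per day and 5 classes, at least 2 days are needed.
2 works (last occupied day: day 2): for example Compilers=day 1; Algorithms=day 1; Systems=day 1; Physics=day 2; Networks=day 2.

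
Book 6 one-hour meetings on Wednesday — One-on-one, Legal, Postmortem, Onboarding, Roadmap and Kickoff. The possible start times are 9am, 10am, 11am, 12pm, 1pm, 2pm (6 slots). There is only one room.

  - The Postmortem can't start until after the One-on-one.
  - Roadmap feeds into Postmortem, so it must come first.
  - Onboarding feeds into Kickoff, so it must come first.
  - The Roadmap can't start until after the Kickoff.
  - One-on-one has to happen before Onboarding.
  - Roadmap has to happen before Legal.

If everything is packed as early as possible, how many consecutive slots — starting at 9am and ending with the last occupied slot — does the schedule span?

The precedence chain requires at least 5 distinct slots.
With at most 1 per slot and 6 meetings, at least 6 slots are needed.
6 works (last occupied slot: 2pm): for example Kickoff -> 11am; Onboarding -> 10am; Postmortem -> 1pm; Legal -> 2pm; One-on-one -> 9am; Roadmap -> 12pm.

6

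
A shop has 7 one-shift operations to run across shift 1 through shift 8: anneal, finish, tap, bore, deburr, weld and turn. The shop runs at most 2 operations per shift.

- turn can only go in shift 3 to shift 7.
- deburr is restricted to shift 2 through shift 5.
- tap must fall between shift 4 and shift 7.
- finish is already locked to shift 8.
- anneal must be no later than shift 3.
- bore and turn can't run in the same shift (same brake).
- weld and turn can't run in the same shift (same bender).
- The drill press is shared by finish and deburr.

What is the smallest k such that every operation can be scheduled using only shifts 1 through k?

With at most 2 per shift and 7 operations, at least 4 shifts are needed.
finish can't be placed before shift 8, so the schedule must run through at least shift 8.
8 works (last occupied shift: shift 8): for example weld -> shift 2; tap -> shift 4; turn -> shift 3; anneal -> shift 1; finish -> shift 8; bore -> shift 1; deburr -> shift 2.

8 shifts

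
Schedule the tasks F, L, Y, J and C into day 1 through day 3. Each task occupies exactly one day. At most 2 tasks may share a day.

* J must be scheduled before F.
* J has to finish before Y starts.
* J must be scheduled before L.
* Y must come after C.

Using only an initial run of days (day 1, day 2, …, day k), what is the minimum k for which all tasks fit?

The precedence chain requires at least 2 distinct days.
With at most 2 per day and 5 tasks, at least 3 days are needed.
3 works (last occupied day: day 3): for example C -> day 1; Y -> day 2; F -> day 2; L -> day 3; J -> day 1.

3 days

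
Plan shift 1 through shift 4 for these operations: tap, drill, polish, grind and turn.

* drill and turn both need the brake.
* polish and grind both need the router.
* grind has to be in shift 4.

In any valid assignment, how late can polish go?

polish at shift 3 is achievable: turn -> shift 2; drill -> shift 1; tap -> shift 1; grind -> shift 4; polish -> shift 3.
Nothing later works — the conflict constraints rule out every shift after shift 3.

shift 3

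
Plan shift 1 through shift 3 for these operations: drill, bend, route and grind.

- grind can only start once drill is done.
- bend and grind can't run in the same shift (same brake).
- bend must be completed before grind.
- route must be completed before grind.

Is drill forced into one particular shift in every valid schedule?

drill can be shift 1 (e.g. bend=shift 1; drill=shift 1; grind=shift 2; route=shift 1) or shift 2 (e.g. drill=shift 2, route=shift 1, bend=shift 1, grind=shift 3).

No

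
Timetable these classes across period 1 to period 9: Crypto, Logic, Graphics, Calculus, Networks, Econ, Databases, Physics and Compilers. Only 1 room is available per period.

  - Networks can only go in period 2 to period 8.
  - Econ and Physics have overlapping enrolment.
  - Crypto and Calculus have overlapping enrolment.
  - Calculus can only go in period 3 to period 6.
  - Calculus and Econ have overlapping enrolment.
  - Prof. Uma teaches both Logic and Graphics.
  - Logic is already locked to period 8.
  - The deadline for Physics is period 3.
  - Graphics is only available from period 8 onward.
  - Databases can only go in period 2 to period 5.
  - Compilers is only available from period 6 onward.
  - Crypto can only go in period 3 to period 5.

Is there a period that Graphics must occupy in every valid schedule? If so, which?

Graphics's window is period 8–period 9.
Logic is fixed at period 8, and Graphics can't share a period with Logic.
So Graphics must be period 9.

period 9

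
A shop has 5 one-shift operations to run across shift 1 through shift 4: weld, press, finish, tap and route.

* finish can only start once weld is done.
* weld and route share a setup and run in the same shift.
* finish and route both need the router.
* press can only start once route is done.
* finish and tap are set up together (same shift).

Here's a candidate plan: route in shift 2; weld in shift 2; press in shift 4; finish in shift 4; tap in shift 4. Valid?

finish and route both need the router — holds.
finish can only start once weld is done — holds.
weld and route share a setup and run in the same shift — holds.
finish and tap are set up together (same shift) — holds.
press can only start once route is done — holds.

Valid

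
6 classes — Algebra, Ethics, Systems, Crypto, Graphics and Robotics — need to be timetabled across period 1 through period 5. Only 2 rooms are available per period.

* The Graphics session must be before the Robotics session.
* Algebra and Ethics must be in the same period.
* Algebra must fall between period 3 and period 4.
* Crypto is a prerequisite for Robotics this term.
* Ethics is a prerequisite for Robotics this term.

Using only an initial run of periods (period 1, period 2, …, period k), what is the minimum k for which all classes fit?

4

The precedence chain requires at least 2 distinct periods.
With at most 2 per period and 6 classes, at least 3 periods are needed.
Propagating the time windows through the other constraints, Robotics can't land before period 4, so the schedule must run through at least period 4.
4 works (last occupied period: period 4): for example Systems -> period 2, Algebra -> period 3, Robotics -> period 4, Crypto -> period 1, Graphics -> period 1, Ethics -> period 3.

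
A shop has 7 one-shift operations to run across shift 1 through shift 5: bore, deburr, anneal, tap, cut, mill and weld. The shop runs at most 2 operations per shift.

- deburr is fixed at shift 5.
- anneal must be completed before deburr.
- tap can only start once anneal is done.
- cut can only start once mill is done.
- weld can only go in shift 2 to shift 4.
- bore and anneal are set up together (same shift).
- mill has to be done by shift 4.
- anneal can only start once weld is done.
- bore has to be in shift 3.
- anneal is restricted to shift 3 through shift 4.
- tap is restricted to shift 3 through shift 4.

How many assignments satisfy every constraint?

Splitting on cut: it can be shift 2 (1), shift 4 (2), shift 5 (3). Listing each branch's schedules as (bore, deburr, anneal, tap, mill, weld) by shift number:
cut=shift 2: (3,5,3,4,1,2) — 1.
cut=shift 4: (3,5,3,4,1,2) (3,5,3,4,2,2) — 2.
cut=shift 5: (3,5,3,4,1,2) (3,5,3,4,2,2) (3,5,3,4,4,2) — 3.
Summing: 1 + 2 + 3 = 6.

6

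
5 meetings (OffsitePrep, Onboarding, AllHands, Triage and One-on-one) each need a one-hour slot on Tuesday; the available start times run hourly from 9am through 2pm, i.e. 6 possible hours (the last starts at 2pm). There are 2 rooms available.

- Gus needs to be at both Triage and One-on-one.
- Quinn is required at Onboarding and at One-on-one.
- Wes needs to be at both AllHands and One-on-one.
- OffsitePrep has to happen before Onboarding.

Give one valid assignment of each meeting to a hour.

Triage in 10am, AllHands in 9am, Onboarding in 10am, OffsitePrep in 9am, One-on-one in 11am

Checking: OffsitePrep(9am) before Onboarding(10am); AllHands(9am) != One-on-one(11am); Onboarding(10am) != One-on-one(11am); Triage(10am) != One-on-one(11am); max 2 per hour (cap 2).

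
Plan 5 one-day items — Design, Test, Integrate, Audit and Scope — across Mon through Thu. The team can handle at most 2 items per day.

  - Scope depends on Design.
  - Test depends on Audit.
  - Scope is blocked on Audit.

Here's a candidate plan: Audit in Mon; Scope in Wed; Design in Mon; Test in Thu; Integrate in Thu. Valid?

Scope is blocked on Audit — holds.
The team can handle at most 2 items per day — holds.
Test depends on Audit — holds.
Scope depends on Design — holds.

Valid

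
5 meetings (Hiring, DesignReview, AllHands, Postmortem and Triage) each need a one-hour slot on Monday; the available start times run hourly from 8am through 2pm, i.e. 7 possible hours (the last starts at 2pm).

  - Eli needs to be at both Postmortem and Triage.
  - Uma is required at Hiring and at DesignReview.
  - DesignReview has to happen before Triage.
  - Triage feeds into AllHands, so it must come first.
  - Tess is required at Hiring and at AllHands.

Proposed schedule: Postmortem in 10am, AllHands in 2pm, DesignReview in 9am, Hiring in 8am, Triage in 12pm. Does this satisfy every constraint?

Uma is required at Hiring and at DesignReview — holds.
DesignReview has to happen before Triage — holds.
Triage feeds into AllHands, so it must come first — holds.
Tess is required at Hiring and at AllHands — holds.
Eli needs to be at both Postmortem and Triage — holds.

Valid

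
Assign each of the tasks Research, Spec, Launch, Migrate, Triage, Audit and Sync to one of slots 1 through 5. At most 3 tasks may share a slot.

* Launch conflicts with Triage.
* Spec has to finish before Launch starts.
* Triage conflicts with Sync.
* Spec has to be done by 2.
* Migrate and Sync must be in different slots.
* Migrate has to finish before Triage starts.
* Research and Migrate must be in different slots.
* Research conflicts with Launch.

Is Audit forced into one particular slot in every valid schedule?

No

Audit can be 1 (e.g. Audit in 1; Launch in 2; Research in 3; Sync in 2; Spec in 1; Migrate in 1; Triage in 3) or 2 (e.g. Migrate in 1; Launch in 2; Sync in 2; Spec in 1; Audit in 2; Research in 3; Triage in 3).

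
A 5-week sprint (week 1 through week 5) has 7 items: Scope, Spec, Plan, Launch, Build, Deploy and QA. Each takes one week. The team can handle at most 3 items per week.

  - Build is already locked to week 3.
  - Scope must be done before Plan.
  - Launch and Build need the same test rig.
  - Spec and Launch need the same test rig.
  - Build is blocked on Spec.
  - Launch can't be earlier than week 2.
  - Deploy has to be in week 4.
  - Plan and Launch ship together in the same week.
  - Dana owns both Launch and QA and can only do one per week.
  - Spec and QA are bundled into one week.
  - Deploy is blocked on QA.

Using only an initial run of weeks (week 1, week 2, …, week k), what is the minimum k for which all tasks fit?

The precedence chain requires at least 2 distinct weeks.
With at most 3 per week and 7 tasks, at least 3 weeks are needed.
Deploy can't be placed before week 4, so the schedule must run through at least week 4.
4 works (last occupied week: week 4): for example Spec -> week 1; Build -> week 3; Plan -> week 2; Deploy -> week 4; QA -> week 1; Launch -> week 2; Scope -> week 1.

4 weeks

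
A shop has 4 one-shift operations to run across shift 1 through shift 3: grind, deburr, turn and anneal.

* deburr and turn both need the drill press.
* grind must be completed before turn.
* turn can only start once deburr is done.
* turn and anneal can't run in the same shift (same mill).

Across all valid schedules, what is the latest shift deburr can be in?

Downstream work caps deburr at shift 2.
deburr at shift 2 is achievable: deburr in shift 2; anneal in shift 1; turn in shift 3; grind in shift 1.

shift 2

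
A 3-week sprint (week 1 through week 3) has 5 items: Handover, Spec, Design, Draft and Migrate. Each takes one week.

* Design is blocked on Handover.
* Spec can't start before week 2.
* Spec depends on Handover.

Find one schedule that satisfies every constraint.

Draft=week 1, Migrate=week 1, Handover=week 1, Spec=week 2, Design=week 2

Checking: Handover(week 1) before Design(week 2); Handover(week 1) before Spec(week 2); Spec=week 2 in [week 2,week 3].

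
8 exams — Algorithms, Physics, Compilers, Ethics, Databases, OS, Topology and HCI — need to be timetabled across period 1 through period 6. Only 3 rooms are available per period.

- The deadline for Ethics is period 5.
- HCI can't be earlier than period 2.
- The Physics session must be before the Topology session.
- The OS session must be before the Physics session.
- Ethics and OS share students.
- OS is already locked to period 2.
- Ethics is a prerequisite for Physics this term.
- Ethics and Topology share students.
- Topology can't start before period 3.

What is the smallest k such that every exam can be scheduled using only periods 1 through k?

The precedence chain requires at least 3 distinct periods.
With at most 3 per period and 8 exams, at least 3 periods are needed.
Propagating the time windows through the other constraints, Topology can't land before period 4, so the schedule must run through at least period 4.
4 works (last occupied period: period 4): for example Ethics -> period 1; Topology -> period 4; Databases -> period 2; OS -> period 2; Algorithms -> period 1; HCI -> period 2; Physics -> period 3; Compilers -> period 1.

4 periods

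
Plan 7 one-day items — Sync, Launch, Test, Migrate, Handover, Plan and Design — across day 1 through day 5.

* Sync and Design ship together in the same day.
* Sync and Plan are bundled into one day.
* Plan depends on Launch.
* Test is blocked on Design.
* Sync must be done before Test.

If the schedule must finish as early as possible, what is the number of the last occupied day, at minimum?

The precedence chain requires at least 3 distinct days.
3 works (last occupied day: day 3): for example Plan in day 2, Migrate in day 1, Design in day 2, Test in day 3, Launch in day 1, Handover in day 1, Sync in day 2.

3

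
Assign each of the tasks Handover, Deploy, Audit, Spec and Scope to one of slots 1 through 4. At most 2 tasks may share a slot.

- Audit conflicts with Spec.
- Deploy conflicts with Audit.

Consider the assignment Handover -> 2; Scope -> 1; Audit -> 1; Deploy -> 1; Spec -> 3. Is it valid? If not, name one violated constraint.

Audit conflicts with Spec — holds.
At most 2 tasks may share a slot — violated.
Deploy conflicts with Audit — violated.

Invalid. Deploy conflicts with Audit.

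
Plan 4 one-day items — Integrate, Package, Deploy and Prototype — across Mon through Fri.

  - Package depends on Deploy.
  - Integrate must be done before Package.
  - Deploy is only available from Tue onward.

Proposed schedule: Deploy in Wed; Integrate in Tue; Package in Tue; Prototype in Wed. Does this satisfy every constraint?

Invalid. Package depends on Deploy.

Deploy is only available from Tue onward — holds.
Package depends on Deploy — violated.
Integrate must be done before Package — violated.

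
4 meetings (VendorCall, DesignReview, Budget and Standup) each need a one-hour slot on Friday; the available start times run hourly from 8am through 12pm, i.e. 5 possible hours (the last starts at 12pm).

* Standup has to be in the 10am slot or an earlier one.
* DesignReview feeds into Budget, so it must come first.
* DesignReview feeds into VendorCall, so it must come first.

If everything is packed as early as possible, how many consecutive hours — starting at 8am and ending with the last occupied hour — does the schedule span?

The precedence chain requires at least 2 distinct hours.
2 works (last occupied hour: 9am): for example Standup in 8am; DesignReview in 8am; VendorCall in 9am; Budget in 9am.

2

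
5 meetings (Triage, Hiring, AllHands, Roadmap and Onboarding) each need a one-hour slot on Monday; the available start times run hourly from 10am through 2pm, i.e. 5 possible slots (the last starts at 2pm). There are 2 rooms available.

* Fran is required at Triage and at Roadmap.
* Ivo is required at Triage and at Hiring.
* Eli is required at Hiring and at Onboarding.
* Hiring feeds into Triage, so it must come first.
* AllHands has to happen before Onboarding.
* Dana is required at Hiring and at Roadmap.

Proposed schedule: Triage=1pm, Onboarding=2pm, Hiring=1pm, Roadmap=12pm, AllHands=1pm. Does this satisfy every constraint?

Invalid. Ivo is required at Triage and at Hiring.

Fran is required at Triage and at Roadmap — holds.
Eli is required at Hiring and at Onboarding — holds.
Hiring feeds into Triage, so it must come first — violated.
Dana is required at Hiring and at Roadmap — holds.
AllHands has to happen before Onboarding — holds.
Ivo is required at Triage and at Hiring — violated.
There are 2 rooms available — violated.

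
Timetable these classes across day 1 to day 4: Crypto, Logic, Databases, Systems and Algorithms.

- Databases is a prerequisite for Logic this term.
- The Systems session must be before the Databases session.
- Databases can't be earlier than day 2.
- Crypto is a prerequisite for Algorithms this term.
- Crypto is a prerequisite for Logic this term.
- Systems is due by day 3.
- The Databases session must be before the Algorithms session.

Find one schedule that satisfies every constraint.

Logic -> day 3; Systems -> day 1; Crypto -> day 1; Databases -> day 2; Algorithms -> day 3

Checking: Systems(day 1) before Databases(day 2); Databases(day 2) before Logic(day 3); Crypto(day 1) before Algorithms(day 3); Databases(day 2) before Algorithms(day 3); Crypto(day 1) before Logic(day 3); Databases=day 2 in [day 2,day 4]; Systems=day 1 in [day 1,day 3].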